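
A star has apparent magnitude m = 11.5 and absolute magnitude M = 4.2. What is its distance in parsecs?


d = 10^((m - M + 5)/5) = 10^((11.5 - 4.2 + 5)/5) = 288.4032

288.4032 pc


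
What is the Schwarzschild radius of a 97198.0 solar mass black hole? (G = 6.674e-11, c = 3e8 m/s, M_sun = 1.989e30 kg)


M = 97198.0 * 1.989e30 kg = 1.93326822e+35 kg. rs = 2GM/c^2 = 2 * 6.674e-11 * 1.93326822e+35 / (3e8)^2 = 2.867e+08

2.867e+08 m


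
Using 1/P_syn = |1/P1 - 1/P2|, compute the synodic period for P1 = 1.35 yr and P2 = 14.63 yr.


1/P_syn = |1/P1 - 1/P2| = |1/1.35 - 1/14.63| => P_syn = 1.4872

1.4872 years


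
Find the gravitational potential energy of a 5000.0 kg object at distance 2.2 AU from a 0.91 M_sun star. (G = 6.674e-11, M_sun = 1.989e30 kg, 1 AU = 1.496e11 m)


M = 0.91 * 1.989e30 kg = 1.80999e+30 kg; r = 2.2 AU * 1.496e11 m/AU = 3.2912e+11 m. U = -GM*m/r = -(6.674e-11 * 1.80999e+30 * 5000.0) / 3.2912e+11 = -1.835e+12

-1.835e+12 J


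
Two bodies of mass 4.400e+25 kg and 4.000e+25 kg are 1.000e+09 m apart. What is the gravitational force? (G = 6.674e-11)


F = G*m1*m2/r^2 = 6.674e-11 * 4.400e+25 * 4.000e+25 / (1.000e+09)^2 = 6.674e-11 * 1.760e+51 / 1.000e+18 = 1.175e+23

1.175e+23 N


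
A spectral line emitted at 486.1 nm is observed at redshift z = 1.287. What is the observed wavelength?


lam_obs = lam_emit * (1 + z) = 486.1 * (1 + 1.287) = 1111.7107

1111.7107 nm


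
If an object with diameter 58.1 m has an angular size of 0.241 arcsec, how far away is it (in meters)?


D = size / theta_rad, theta_rad = 0.241 * pi/(180*3600) = 1.168e-06, D = 4.973e+07

4.973e+07 m


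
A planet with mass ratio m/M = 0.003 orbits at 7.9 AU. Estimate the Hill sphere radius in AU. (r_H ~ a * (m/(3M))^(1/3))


r_H = a * (m/3M)^(1/3) = 7.9 * (0.003/3)^(1/3) = 0.79

0.79 AU


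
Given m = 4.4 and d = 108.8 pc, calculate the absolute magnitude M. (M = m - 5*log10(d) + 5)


M = m - 5*log10(d) + 5 = 4.4 - 5*log10(108.8) + 5 = -0.7831

-0.7831


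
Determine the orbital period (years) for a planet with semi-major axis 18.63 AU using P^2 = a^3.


P = a^(3/2) = 18.63^1.5 = 80.4117

80.4117 years


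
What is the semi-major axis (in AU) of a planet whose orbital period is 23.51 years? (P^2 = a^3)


a = P^(2/3) = 23.51^(2/3) = 8.2067

8.2067 AU


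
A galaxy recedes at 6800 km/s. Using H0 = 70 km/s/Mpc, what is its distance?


d = v / H0 = 6800 / 70 = 97.1429

97.1429 Mpc


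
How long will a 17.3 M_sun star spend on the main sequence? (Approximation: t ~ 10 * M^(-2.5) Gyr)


t = 10 * M^(-2.5) = 10 * 17.3^(-2.5) = 0.008

0.008 Gyr


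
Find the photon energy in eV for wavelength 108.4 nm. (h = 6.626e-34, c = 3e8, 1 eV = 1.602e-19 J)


E = hc/lambda = 6.626e-34 * 3e8 / 1.084e-07 = 1.834e-18 J = 11.4467 eV

11.4467 eV


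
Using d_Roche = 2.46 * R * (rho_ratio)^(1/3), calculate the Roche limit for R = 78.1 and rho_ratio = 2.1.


d_Roche = 2.46 * 78.1 * 2.1^(1/3) = 246.0326

246.0326


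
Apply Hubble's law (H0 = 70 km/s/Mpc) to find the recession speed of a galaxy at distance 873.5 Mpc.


v = H0 * d = 70 * 873.5 = 61145.0

61145.0 km/s


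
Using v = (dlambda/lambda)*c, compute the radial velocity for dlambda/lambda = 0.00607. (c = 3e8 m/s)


v = (dlambda/lambda) * c = 0.00607 * 3e8 = 1.821e+06

1.821e+06 m/s


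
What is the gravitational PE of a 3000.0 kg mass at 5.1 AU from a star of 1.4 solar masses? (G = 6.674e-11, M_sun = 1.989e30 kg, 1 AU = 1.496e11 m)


M = 1.4 * 1.989e30 kg = 2.7846e+30 kg; r = 5.1 AU * 1.496e11 m/AU = 7.6296e+11 m. U = -GM*m/r = -(6.674e-11 * 2.7846e+30 * 3000.0) / 7.6296e+11 = -7.307e+11

-7.307e+11 J


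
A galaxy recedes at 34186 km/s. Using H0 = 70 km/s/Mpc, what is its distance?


d = v / H0 = 34186 / 70 = 488.3714

488.3714 Mpc


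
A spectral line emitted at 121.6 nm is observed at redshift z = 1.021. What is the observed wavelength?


lam_obs = lam_emit * (1 + z) = 121.6 * (1 + 1.021) = 245.7536

245.7536 nm


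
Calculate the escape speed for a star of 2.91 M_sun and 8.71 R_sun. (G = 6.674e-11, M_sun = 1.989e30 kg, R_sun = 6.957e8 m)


M = 2.91 * 1.989e30 kg = 5.78799e+30 kg; R = 8.71 * 6.957e8 m = 6.059547e+09 m. v_esc = sqrt(2GM/R) = sqrt(2 * 6.674e-11 * 5.78799e+30 / 6.059547e+09) = 357068.8015

357068.8015 m/s


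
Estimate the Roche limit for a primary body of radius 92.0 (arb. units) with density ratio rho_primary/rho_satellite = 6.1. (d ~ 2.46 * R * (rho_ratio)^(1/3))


d_Roche = 2.46 * 92.0 * 6.1^(1/3) = 413.5229

413.5229


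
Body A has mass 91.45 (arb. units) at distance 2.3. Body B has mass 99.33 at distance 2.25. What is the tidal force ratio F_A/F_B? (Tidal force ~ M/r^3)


Ratio = (M1/r1^3) / (M2/r2^3) = (91.45/2.3^3) / (99.33/2.25^3) = 0.8619

0.8619


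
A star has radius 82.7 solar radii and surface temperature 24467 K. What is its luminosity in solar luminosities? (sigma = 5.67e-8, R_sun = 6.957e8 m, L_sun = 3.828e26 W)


R = 82.7 * 6.957e8 m = 5.753439e+10 m. L = 4*pi*R^2*sigma*T^4 = 4*pi*(5.753439e+10)^2 * 5.67e-8 * 24467^4 = 8.452220856e+32 W. L/L_sun = 8.452220856e+32 / 3.828e26 = 2.208e+06

2.208e+06 L_sun


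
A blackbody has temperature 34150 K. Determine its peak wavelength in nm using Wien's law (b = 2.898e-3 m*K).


lam_max = b / T = 2.898e-3 / 34150 = 8.486e-08 m = 84.8609 nm

84.8609 nm


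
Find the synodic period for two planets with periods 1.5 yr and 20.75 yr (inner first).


1/P_syn = |1/P1 - 1/P2| = |1/1.5 - 1/20.75| => P_syn = 1.6169

1.6169 years


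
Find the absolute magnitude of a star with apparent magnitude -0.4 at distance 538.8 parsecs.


M = m - 5*log10(d) + 5 = -0.4 - 5*log10(538.8) + 5 = -9.0571

-9.0571


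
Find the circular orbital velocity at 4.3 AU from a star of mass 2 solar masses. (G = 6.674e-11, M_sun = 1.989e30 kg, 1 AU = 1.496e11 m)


v = sqrt(GM/r) = sqrt(6.674e-11 * 3.978e+30 / 6.433e+11) = 20315.4041

20315.4041 m/s


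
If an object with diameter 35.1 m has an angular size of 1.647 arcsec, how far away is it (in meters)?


D = size / theta_rad, theta_rad = 1.647 * pi/(180*3600) = 7.985e-06, D = 4.396e+06

4.396e+06 m


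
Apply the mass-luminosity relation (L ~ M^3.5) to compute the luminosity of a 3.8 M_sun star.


L/L_sun = (M/M_sun)^3.5 = 3.8^3.5 = 106.9652

106.9652 L_sun


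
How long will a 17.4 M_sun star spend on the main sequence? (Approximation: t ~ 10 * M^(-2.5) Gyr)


t = 10 * M^(-2.5) = 10 * 17.4^(-2.5) = 0.0079

0.0079 Gyr


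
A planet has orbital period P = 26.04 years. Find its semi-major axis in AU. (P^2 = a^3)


a = P^(2/3) = 26.04^(2/3) = 8.7854

8.7854 AU


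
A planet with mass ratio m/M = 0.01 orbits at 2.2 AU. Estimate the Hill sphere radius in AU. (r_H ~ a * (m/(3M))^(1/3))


r_H = a * (m/3M)^(1/3) = 2.2 * (0.01/3)^(1/3) = 0.3286

0.3286 AU


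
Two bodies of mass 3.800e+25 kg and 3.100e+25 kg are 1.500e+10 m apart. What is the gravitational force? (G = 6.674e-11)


F = G*m1*m2/r^2 = 6.674e-11 * 3.800e+25 * 3.100e+25 / (1.500e+10)^2 = 6.674e-11 * 1.178e+51 / 2.250e+20 = 3.494e+20

3.494e+20 N


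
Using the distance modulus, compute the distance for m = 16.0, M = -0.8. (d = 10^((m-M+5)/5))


d = 10^((m - M + 5)/5) = 10^((16.0 - -0.8 + 5)/5) = 22908.6765

22908.6765 pc


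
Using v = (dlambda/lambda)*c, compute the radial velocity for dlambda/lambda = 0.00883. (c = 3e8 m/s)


v = (dlambda/lambda) * c = 0.00883 * 3e8 = 2.649e+06

2.649e+06 m/s


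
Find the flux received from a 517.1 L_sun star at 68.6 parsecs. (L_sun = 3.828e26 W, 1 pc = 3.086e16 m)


F = L / (4*pi*d^2) = 1.979e+29 / (4*pi*(2.117e+18)^2) = 3.515e-09

3.515e-09 W/m^2


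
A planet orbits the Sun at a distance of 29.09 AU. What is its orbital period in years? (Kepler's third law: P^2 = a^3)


P = a^(3/2) = 29.09^1.5 = 156.8973

156.8973 years


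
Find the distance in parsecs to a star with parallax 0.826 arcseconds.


d = 1/p = 1/0.826 = 1.2107

1.2107 pc


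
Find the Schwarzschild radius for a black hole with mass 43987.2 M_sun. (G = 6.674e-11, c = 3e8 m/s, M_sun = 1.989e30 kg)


M = 43987.2 * 1.989e30 kg = 8.74905408e+34 kg. rs = 2GM/c^2 = 2 * 6.674e-11 * 8.74905408e+34 / (3e8)^2 = 1.298e+08

1.298e+08 m


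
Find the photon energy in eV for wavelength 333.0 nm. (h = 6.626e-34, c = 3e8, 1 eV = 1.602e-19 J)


E = hc/lambda = 6.626e-34 * 3e8 / 3.330e-07 = 5.969e-19 J = 3.7262 eV

3.7262 eV


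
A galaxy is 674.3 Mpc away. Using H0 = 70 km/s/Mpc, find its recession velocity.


v = H0 * d = 70 * 674.3 = 47201.0

47201.0 km/s


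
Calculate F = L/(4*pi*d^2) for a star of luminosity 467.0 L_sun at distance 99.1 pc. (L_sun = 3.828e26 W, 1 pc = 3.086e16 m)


F = L / (4*pi*d^2) = 1.788e+29 / (4*pi*(3.058e+18)^2) = 1.521e-09

1.521e-09 W/m^2


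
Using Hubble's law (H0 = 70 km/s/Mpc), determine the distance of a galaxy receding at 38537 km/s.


d = v / H0 = 38537 / 70 = 550.5286

550.5286 Mpc


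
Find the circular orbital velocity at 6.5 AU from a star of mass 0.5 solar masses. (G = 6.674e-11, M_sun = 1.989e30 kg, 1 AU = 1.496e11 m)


v = sqrt(GM/r) = sqrt(6.674e-11 * 9.945e+29 / 9.724e+11) = 8261.7685

8261.7685 m/s


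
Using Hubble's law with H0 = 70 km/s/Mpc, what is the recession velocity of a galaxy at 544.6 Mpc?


v = H0 * d = 70 * 544.6 = 38122.0

38122.0 km/s


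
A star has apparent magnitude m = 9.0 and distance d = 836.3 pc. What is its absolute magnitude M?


M = m - 5*log10(d) + 5 = 9.0 - 5*log10(836.3) + 5 = -0.6118

-0.6118


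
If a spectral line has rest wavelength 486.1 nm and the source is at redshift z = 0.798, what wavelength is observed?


lam_obs = lam_emit * (1 + z) = 486.1 * (1 + 0.798) = 874.0078

874.0078 nm


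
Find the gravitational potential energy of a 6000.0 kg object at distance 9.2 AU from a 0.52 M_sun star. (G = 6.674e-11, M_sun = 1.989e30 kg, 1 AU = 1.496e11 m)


M = 0.52 * 1.989e30 kg = 1.03428e+30 kg; r = 9.2 AU * 1.496e11 m/AU = 1.37632e+12 m. U = -GM*m/r = -(6.674e-11 * 1.03428e+30 * 6000.0) / 1.37632e+12 = -3.009e+11

-3.009e+11 J


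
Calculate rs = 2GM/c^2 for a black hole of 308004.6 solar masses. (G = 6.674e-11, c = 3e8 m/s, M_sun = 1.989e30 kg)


M = 308004.6 * 1.989e30 kg = 6.126211494e+35 kg. rs = 2GM/c^2 = 2 * 6.674e-11 * 6.126211494e+35 / (3e8)^2 = 9.086e+08

9.086e+08 m


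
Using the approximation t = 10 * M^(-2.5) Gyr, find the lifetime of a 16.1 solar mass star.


t = 10 * M^(-2.5) = 10 * 16.1^(-2.5) = 0.0096

0.0096 Gyr


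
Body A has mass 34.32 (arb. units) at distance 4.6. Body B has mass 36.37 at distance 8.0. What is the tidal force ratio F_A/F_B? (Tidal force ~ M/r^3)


Ratio = (M1/r1^3) / (M2/r2^3) = (34.32/4.6^3) / (36.37/8.0^3) = 4.9636

4.9636


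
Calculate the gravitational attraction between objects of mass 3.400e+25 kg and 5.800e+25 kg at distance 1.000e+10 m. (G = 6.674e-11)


F = G*m1*m2/r^2 = 6.674e-11 * 3.400e+25 * 5.800e+25 / (1.000e+10)^2 = 6.674e-11 * 1.972e+51 / 1.000e+20 = 1.316e+21

1.316e+21 N


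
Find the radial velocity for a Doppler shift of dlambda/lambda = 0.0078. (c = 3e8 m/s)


v = (dlambda/lambda) * c = 0.0078 * 3e8 = 2.340e+06

2.340e+06 m/s


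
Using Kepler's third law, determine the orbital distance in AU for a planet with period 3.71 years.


a = P^(2/3) = 3.71^(2/3) = 2.3965

2.3965 AU


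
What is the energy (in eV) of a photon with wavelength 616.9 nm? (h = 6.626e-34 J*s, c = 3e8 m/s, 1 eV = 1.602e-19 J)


E = hc/lambda = 6.626e-34 * 3e8 / 6.169e-07 = 3.222e-19 J = 2.0114 eV

2.0114 eV


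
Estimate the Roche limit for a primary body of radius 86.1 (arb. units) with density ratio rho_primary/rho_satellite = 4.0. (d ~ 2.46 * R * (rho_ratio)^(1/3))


d_Roche = 2.46 * 86.1 * 4.0^(1/3) = 336.2211

336.2211


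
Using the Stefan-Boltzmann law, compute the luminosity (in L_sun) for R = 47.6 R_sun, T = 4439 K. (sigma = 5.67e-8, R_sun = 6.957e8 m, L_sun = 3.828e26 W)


R = 47.6 * 6.957e8 m = 3.311532e+10 m. L = 4*pi*R^2*sigma*T^4 = 4*pi*(3.311532e+10)^2 * 5.67e-8 * 4439^4 = 3.033831213e+29 W. L/L_sun = 3.033831213e+29 / 3.828e26 = 792.5369

792.5369 L_sun


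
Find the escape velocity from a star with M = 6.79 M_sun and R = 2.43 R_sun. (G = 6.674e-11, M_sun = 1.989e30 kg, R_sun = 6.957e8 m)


M = 6.79 * 1.989e30 kg = 1.350531e+31 kg; R = 2.43 * 6.957e8 m = 1.690551e+09 m. v_esc = sqrt(2GM/R) = sqrt(2 * 6.674e-11 * 1.350531e+31 / 1.690551e+09) = 1.033e+06

1.033e+06 m/s


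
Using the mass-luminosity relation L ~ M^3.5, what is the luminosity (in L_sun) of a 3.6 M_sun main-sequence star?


L/L_sun = (M/M_sun)^3.5 = 3.6^3.5 = 88.5235

88.5235 L_sun


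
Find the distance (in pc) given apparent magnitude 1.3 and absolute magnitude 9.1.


d = 10^((m - M + 5)/5) = 10^((1.3 - 9.1 + 5)/5) = 0.2754

0.2754 pc


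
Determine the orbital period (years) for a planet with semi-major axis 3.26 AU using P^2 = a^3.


P = a^(3/2) = 3.26^1.5 = 5.8861

5.8861 years


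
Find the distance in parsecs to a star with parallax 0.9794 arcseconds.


d = 1/p = 1/0.9794 = 1.021

1.021 pc


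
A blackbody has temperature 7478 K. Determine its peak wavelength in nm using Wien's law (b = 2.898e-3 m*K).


lam_max = b / T = 2.898e-3 / 7478 = 3.875e-07 m = 387.5368 nm

387.5368 nm


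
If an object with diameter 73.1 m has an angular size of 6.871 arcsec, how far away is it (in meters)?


D = size / theta_rad, theta_rad = 6.871 * pi/(180*3600) = 3.331e-05, D = 2.194e+06

2.194e+06 m


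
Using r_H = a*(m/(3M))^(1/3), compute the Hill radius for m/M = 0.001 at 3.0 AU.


r_H = a * (m/3M)^(1/3) = 3.0 * (0.001/3)^(1/3) = 0.208

0.208 AU


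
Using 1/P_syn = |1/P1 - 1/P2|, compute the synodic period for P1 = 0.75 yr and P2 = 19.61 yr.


1/P_syn = |1/P1 - 1/P2| = |1/0.75 - 1/19.61| => P_syn = 0.7798

0.7798 years


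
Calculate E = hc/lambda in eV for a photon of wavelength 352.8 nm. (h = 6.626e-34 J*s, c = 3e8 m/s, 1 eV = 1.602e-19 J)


E = hc/lambda = 6.626e-34 * 3e8 / 3.528e-07 = 5.634e-19 J = 3.5171 eV

3.5171 eV


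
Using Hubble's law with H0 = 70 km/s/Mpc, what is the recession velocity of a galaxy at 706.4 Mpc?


v = H0 * d = 70 * 706.4 = 49448.0

49448.0 km/s


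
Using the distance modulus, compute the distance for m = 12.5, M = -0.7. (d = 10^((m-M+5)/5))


d = 10^((m - M + 5)/5) = 10^((12.5 - -0.7 + 5)/5) = 4365.1583

4365.1583 pc


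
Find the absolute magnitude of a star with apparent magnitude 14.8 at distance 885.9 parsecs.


M = m - 5*log10(d) + 5 = 14.8 - 5*log10(885.9) + 5 = 5.0631

5.0631


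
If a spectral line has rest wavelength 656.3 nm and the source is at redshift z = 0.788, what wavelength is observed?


lam_obs = lam_emit * (1 + z) = 656.3 * (1 + 0.788) = 1173.4644

1173.4644 nm


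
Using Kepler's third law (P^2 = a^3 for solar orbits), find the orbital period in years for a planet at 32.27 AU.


P = a^(3/2) = 32.27^1.5 = 183.3152

183.3152 years


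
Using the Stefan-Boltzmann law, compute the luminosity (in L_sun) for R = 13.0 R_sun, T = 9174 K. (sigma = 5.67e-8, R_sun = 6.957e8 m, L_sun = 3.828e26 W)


R = 13.0 * 6.957e8 m = 9.0441e+09 m. L = 4*pi*R^2*sigma*T^4 = 4*pi*(9.0441e+09)^2 * 5.67e-8 * 9174^4 = 4.128179543e+29 W. L/L_sun = 4.128179543e+29 / 3.828e26 = 1078.4168

1078.4168 L_sun


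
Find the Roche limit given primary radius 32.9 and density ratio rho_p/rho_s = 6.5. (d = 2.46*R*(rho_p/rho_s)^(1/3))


d_Roche = 2.46 * 32.9 * 6.5^(1/3) = 151.0435

151.0435


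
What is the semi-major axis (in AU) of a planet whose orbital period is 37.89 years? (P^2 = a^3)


a = P^(2/3) = 37.89^(2/3) = 11.2811

11.2811 AU


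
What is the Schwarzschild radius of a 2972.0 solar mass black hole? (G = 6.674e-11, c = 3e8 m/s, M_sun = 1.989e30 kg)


M = 2972.0 * 1.989e30 kg = 5.911308e+33 kg. rs = 2GM/c^2 = 2 * 6.674e-11 * 5.911308e+33 / (3e8)^2 = 8.767e+06

8.767e+06 m


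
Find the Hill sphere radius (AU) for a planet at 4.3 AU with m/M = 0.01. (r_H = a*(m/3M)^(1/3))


r_H = a * (m/3M)^(1/3) = 4.3 * (0.01/3)^(1/3) = 0.6423

0.6423 AU


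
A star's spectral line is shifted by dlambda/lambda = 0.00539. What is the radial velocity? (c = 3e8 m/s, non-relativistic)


v = (dlambda/lambda) * c = 0.00539 * 3e8 = 1.617e+06

1.617e+06 m/s


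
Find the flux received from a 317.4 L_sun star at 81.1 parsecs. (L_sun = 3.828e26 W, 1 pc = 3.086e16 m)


F = L / (4*pi*d^2) = 1.215e+29 / (4*pi*(2.503e+18)^2) = 1.544e-09

1.544e-09 W/m^2


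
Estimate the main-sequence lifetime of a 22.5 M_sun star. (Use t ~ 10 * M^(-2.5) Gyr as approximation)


t = 10 * M^(-2.5) = 10 * 22.5^(-2.5) = 0.0042

0.0042 Gyr


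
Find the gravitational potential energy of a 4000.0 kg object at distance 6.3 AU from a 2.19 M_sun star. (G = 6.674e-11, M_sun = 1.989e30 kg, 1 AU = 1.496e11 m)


M = 2.19 * 1.989e30 kg = 4.35591e+30 kg; r = 6.3 AU * 1.496e11 m/AU = 9.4248e+11 m. U = -GM*m/r = -(6.674e-11 * 4.35591e+30 * 4000.0) / 9.4248e+11 = -1.234e+12

-1.234e+12 J


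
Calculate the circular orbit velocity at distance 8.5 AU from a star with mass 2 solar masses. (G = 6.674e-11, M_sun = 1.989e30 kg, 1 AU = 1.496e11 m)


v = sqrt(GM/r) = sqrt(6.674e-11 * 3.978e+30 / 1.272e+12) = 14449.4139

14449.4139 m/s


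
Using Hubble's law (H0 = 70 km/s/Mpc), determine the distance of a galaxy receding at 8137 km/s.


d = v / H0 = 8137 / 70 = 116.2429

116.2429 Mpc


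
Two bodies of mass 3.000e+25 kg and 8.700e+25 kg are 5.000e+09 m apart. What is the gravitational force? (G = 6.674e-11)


F = G*m1*m2/r^2 = 6.674e-11 * 3.000e+25 * 8.700e+25 / (5.000e+09)^2 = 6.674e-11 * 2.610e+51 / 2.500e+19 = 6.968e+21

6.968e+21 N


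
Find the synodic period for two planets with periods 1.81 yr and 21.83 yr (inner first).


1/P_syn = |1/P1 - 1/P2| = |1/1.81 - 1/21.83| => P_syn = 1.9736

1.9736 years


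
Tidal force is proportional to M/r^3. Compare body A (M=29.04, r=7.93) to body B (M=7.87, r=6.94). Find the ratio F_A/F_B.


Ratio = (M1/r1^3) / (M2/r2^3) = (29.04/7.93^3) / (7.87/6.94^3) = 2.4733

2.4733


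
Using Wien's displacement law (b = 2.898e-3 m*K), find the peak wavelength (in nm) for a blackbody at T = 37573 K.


lam_max = b / T = 2.898e-3 / 37573 = 7.713e-08 m = 77.1299 nm

77.1299 nm


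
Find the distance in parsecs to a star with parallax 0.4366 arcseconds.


d = 1/p = 1/0.4366 = 2.2904

2.2904 pc


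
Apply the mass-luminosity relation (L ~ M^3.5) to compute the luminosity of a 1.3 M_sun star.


L/L_sun = (M/M_sun)^3.5 = 1.3^3.5 = 2.505

2.505 L_sun


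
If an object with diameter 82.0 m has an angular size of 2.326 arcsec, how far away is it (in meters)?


D = size / theta_rad, theta_rad = 2.326 * pi/(180*3600) = 1.128e-05, D = 7.272e+06

7.272e+06 m


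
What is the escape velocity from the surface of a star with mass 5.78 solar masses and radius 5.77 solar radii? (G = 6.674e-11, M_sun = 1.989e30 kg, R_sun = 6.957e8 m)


M = 5.78 * 1.989e30 kg = 1.149642e+31 kg; R = 5.77 * 6.957e8 m = 4.014189e+09 m. v_esc = sqrt(2GM/R) = sqrt(2 * 6.674e-11 * 1.149642e+31 / 4.014189e+09) = 618287.55

618287.55 m/s


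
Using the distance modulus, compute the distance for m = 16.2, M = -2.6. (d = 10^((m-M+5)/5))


d = 10^((m - M + 5)/5) = 10^((16.2 - -2.6 + 5)/5) = 57543.9937

57543.9937 pc


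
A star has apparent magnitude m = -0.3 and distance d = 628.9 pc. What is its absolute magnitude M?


M = m - 5*log10(d) + 5 = -0.3 - 5*log10(628.9) + 5 = -9.2929

-9.2929


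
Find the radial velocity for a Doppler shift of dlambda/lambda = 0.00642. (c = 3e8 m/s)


v = (dlambda/lambda) * c = 0.00642 * 3e8 = 1.926e+06

1.926e+06 m/s


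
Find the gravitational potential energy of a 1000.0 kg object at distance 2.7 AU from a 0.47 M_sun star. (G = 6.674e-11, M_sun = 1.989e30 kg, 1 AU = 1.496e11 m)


M = 0.47 * 1.989e30 kg = 9.3483e+29 kg; r = 2.7 AU * 1.496e11 m/AU = 4.0392e+11 m. U = -GM*m/r = -(6.674e-11 * 9.3483e+29 * 1000.0) / 4.0392e+11 = -1.545e+11

-1.545e+11 J


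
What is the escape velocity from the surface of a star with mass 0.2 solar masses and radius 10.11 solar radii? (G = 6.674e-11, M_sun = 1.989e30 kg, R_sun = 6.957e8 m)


M = 0.2 * 1.989e30 kg = 3.978e+29 kg; R = 10.11 * 6.957e8 m = 7.033527e+09 m. v_esc = sqrt(2GM/R) = sqrt(2 * 6.674e-11 * 3.978e+29 / 7.033527e+09) = 86886.8213

86886.8213 m/s


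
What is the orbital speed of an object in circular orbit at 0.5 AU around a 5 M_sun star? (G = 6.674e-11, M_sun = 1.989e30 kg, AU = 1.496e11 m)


v = sqrt(GM/r) = sqrt(6.674e-11 * 9.945e+30 / 7.480e+10) = 94198.6537

94198.6537 m/s


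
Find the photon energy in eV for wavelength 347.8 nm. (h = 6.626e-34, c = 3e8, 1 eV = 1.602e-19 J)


E = hc/lambda = 6.626e-34 * 3e8 / 3.478e-07 = 5.715e-19 J = 3.5676 eV

3.5676 eV


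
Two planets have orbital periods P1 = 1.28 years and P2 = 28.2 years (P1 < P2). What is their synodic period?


1/P_syn = |1/P1 - 1/P2| = |1/1.28 - 1/28.2| => P_syn = 1.3409

1.3409 years


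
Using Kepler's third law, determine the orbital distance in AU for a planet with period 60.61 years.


a = P^(2/3) = 60.61^(2/3) = 15.4299

15.4299 AU


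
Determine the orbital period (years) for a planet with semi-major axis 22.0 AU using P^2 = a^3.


P = a^(3/2) = 22.0^1.5 = 103.1891

103.1891 years


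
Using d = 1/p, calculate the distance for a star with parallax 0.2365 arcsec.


d = 1/p = 1/0.2365 = 4.2283

4.2283 pc


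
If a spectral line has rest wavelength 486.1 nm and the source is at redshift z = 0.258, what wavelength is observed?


lam_obs = lam_emit * (1 + z) = 486.1 * (1 + 0.258) = 611.5138

611.5138 nm


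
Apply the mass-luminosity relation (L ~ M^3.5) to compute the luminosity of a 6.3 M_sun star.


L/L_sun = (M/M_sun)^3.5 = 6.3^3.5 = 627.613

627.613 L_sun


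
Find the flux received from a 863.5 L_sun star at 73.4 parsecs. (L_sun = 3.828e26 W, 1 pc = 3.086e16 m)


F = L / (4*pi*d^2) = 3.305e+29 / (4*pi*(2.265e+18)^2) = 5.127e-09

5.127e-09 W/m^2


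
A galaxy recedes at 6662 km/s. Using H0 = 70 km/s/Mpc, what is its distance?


d = v / H0 = 6662 / 70 = 95.1714

95.1714 Mpc


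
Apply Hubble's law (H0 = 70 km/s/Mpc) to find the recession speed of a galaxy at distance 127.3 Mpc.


v = H0 * d = 70 * 127.3 = 8911.0

8911.0 km/s


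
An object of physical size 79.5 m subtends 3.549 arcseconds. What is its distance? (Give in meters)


D = size / theta_rad, theta_rad = 3.549 * pi/(180*3600) = 1.721e-05, D = 4.620e+06

4.620e+06 m


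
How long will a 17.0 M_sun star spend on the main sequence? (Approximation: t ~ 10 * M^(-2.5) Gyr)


t = 10 * M^(-2.5) = 10 * 17.0^(-2.5) = 0.0084

0.0084 Gyr


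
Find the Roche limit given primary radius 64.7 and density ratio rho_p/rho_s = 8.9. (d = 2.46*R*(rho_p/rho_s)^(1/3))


d_Roche = 2.46 * 64.7 * 8.9^(1/3) = 329.8395

329.8395


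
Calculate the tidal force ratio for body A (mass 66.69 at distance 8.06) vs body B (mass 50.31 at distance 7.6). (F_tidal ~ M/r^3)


Ratio = (M1/r1^3) / (M2/r2^3) = (66.69/8.06^3) / (50.31/7.6^3) = 1.1113

1.1113


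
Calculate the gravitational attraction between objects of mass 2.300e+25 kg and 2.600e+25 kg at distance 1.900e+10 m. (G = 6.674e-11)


F = G*m1*m2/r^2 = 6.674e-11 * 2.300e+25 * 2.600e+25 / (1.900e+10)^2 = 6.674e-11 * 5.980e+50 / 3.610e+20 = 1.106e+20

1.106e+20 N


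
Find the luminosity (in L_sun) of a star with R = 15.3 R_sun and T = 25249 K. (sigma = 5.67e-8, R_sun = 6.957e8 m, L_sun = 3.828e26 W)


R = 15.3 * 6.957e8 m = 1.064421e+10 m. L = 4*pi*R^2*sigma*T^4 = 4*pi*(1.064421e+10)^2 * 5.67e-8 * 25249^4 = 3.280926645e+31 W. L/L_sun = 3.280926645e+31 / 3.828e26 = 85708.6376

85708.6376 L_sun


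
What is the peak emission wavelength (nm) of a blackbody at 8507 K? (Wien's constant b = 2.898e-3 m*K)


lam_max = b / T = 2.898e-3 / 8507 = 3.407e-07 m = 340.6606 nm

340.6606 nm


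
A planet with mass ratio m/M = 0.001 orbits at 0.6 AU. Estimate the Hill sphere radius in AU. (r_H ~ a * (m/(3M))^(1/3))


r_H = a * (m/3M)^(1/3) = 0.6 * (0.001/3)^(1/3) = 0.0416

0.0416 AU


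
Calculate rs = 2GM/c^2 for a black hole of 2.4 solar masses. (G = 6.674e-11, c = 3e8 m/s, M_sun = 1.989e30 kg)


M = 2.4 * 1.989e30 kg = 4.7736e+30 kg. rs = 2GM/c^2 = 2 * 6.674e-11 * 4.7736e+30 / (3e8)^2 = 7079.7792

7079.7792 m


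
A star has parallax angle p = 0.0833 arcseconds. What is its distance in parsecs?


d = 1/p = 1/0.0833 = 12.0048

12.0048 pc


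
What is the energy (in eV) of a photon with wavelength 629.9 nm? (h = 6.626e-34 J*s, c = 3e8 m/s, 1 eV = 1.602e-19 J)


E = hc/lambda = 6.626e-34 * 3e8 / 6.299e-07 = 3.156e-19 J = 1.9699 eV

1.9699 eV


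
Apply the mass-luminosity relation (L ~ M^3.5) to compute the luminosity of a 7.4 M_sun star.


L/L_sun = (M/M_sun)^3.5 = 7.4^3.5 = 1102.3285

1102.3285 L_sun


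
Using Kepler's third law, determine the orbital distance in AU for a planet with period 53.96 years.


a = P^(2/3) = 53.96^(2/3) = 14.2796

14.2796 AU


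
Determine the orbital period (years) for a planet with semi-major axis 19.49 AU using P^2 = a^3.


P = a^(3/2) = 19.49^1.5 = 86.0434

86.0434 years


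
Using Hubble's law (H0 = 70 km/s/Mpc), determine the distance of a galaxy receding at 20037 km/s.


d = v / H0 = 20037 / 70 = 286.2429

286.2429 Mpc


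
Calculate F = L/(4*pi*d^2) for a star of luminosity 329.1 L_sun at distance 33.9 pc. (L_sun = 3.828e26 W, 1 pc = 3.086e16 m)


F = L / (4*pi*d^2) = 1.260e+29 / (4*pi*(1.046e+18)^2) = 9.160e-09

9.160e-09 W/m^2


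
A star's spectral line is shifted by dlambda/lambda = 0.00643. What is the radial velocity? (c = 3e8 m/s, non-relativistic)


v = (dlambda/lambda) * c = 0.00643 * 3e8 = 1.929e+06

1.929e+06 m/s


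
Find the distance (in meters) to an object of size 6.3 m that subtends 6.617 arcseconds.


D = size / theta_rad, theta_rad = 6.617 * pi/(180*3600) = 3.208e-05, D = 196383.2975

196383.2975 m


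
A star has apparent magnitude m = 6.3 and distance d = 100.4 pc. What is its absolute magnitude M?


M = m - 5*log10(d) + 5 = 6.3 - 5*log10(100.4) + 5 = 1.2913

1.2913


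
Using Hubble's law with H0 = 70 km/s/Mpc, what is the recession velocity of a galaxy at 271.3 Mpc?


v = H0 * d = 70 * 271.3 = 18991.0

18991.0 km/s


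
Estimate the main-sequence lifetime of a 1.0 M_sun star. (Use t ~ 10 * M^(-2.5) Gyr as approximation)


t = 10 * M^(-2.5) = 10 * 1.0^(-2.5) = 10.0

10.0 Gyr


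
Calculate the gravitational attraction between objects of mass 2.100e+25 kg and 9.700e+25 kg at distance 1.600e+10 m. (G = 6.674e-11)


F = G*m1*m2/r^2 = 6.674e-11 * 2.100e+25 * 9.700e+25 / (1.600e+10)^2 = 6.674e-11 * 2.037e+51 / 2.560e+20 = 5.311e+20

5.311e+20 N


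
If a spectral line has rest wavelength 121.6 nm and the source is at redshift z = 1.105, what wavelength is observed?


lam_obs = lam_emit * (1 + z) = 121.6 * (1 + 1.105) = 255.968

255.968 nm


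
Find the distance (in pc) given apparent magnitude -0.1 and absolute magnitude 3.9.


d = 10^((m - M + 5)/5) = 10^((-0.1 - 3.9 + 5)/5) = 1.5849

1.5849 pc


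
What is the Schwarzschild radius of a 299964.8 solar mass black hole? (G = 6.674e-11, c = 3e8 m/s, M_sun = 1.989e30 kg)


M = 299964.8 * 1.989e30 kg = 5.966299872e+35 kg. rs = 2GM/c^2 = 2 * 6.674e-11 * 5.966299872e+35 / (3e8)^2 = 8.849e+08

8.849e+08 m


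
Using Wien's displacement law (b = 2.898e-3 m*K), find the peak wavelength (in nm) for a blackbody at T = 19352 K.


lam_max = b / T = 2.898e-3 / 19352 = 1.498e-07 m = 149.752 nm

149.752 nm


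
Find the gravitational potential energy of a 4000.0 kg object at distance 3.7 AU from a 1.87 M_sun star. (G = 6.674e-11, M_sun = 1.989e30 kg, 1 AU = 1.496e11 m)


M = 1.87 * 1.989e30 kg = 3.71943e+30 kg; r = 3.7 AU * 1.496e11 m/AU = 5.5352e+11 m. U = -GM*m/r = -(6.674e-11 * 3.71943e+30 * 4000.0) / 5.5352e+11 = -1.794e+12

-1.794e+12 J


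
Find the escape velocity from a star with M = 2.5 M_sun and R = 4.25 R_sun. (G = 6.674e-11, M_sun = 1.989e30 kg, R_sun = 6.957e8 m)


M = 2.5 * 1.989e30 kg = 4.9725e+30 kg; R = 4.25 * 6.957e8 m = 2.956725e+09 m. v_esc = sqrt(2GM/R) = sqrt(2 * 6.674e-11 * 4.9725e+30 / 2.956725e+09) = 473794.5144

473794.5144 m/s


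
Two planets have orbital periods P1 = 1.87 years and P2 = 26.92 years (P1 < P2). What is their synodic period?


1/P_syn = |1/P1 - 1/P2| = |1/1.87 - 1/26.92| => P_syn = 2.0096

2.0096 years


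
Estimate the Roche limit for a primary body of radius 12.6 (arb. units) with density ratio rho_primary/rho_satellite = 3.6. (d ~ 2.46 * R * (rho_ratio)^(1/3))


d_Roche = 2.46 * 12.6 * 3.6^(1/3) = 47.5051

47.5051


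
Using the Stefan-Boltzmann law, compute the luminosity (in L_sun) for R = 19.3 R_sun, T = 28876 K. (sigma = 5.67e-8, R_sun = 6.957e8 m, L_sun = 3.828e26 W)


R = 19.3 * 6.957e8 m = 1.342701e+10 m. L = 4*pi*R^2*sigma*T^4 = 4*pi*(1.342701e+10)^2 * 5.67e-8 * 28876^4 = 8.930991586e+31 W. L/L_sun = 8.930991586e+31 / 3.828e26 = 233306.9902

233306.9902 L_sun


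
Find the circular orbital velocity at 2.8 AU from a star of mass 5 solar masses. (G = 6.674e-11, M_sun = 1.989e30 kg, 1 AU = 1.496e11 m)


v = sqrt(GM/r) = sqrt(6.674e-11 * 9.945e+30 / 4.189e+11) = 39806.1965

39806.1965 m/s


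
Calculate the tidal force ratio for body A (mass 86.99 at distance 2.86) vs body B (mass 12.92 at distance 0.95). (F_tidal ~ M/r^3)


Ratio = (M1/r1^3) / (M2/r2^3) = (86.99/2.86^3) / (12.92/0.95^3) = 0.2468

0.2468


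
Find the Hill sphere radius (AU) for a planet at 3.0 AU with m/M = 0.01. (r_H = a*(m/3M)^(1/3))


r_H = a * (m/3M)^(1/3) = 3.0 * (0.01/3)^(1/3) = 0.4481

0.4481 AU


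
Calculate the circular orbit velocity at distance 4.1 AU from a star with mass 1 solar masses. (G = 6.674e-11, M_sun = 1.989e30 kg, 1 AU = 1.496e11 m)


v = sqrt(GM/r) = sqrt(6.674e-11 * 1.989e+30 / 6.134e+11) = 14711.3581

14711.3581 m/s


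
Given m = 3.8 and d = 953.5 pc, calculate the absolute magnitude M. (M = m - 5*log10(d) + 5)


M = m - 5*log10(d) + 5 = 3.8 - 5*log10(953.5) + 5 = -6.0966

-6.0966


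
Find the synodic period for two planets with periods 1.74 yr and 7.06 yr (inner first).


1/P_syn = |1/P1 - 1/P2| = |1/1.74 - 1/7.06| => P_syn = 2.3091

2.3091 years


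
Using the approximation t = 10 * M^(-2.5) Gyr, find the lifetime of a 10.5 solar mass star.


t = 10 * M^(-2.5) = 10 * 10.5^(-2.5) = 0.028

0.028 Gyr


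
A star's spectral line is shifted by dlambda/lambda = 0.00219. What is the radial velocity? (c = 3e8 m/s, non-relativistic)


v = (dlambda/lambda) * c = 0.00219 * 3e8 = 657000.0

657000.0 m/s


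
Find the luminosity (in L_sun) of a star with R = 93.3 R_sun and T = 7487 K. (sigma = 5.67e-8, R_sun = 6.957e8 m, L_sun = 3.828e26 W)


R = 93.3 * 6.957e8 m = 6.490881e+10 m. L = 4*pi*R^2*sigma*T^4 = 4*pi*(6.490881e+10)^2 * 5.67e-8 * 7487^4 = 9.432602857e+30 W. L/L_sun = 9.432602857e+30 / 3.828e26 = 24641.0733

24641.0733 L_sun


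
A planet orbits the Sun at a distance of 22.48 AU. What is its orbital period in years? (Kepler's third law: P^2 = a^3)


P = a^(3/2) = 22.48^1.5 = 106.5846

106.5846 years


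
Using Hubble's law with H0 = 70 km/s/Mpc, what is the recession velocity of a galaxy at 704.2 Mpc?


v = H0 * d = 70 * 704.2 = 49294.0

49294.0 km/s


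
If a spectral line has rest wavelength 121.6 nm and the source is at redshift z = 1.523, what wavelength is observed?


lam_obs = lam_emit * (1 + z) = 121.6 * (1 + 1.523) = 306.7968

306.7968 nm


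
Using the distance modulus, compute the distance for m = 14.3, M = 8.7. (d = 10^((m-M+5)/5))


d = 10^((m - M + 5)/5) = 10^((14.3 - 8.7 + 5)/5) = 131.8257

131.8257 pc


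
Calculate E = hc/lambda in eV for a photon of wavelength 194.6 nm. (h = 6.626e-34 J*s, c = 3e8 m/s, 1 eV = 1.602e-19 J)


E = hc/lambda = 6.626e-34 * 3e8 / 1.946e-07 = 1.021e-18 J = 6.3763 eV

6.3763 eV


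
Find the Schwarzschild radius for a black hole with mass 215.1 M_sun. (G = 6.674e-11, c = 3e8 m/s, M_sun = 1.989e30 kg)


M = 215.1 * 1.989e30 kg = 4.278339e+32 kg. rs = 2GM/c^2 = 2 * 6.674e-11 * 4.278339e+32 / (3e8)^2 = 634525.2108

634525.2108 m


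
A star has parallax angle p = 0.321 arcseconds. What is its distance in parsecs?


d = 1/p = 1/0.321 = 3.1153

3.1153 pc


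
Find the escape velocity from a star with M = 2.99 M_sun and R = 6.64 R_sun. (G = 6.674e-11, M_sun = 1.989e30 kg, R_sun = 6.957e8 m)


M = 2.99 * 1.989e30 kg = 5.94711e+30 kg; R = 6.64 * 6.957e8 m = 4.619448e+09 m. v_esc = sqrt(2GM/R) = sqrt(2 * 6.674e-11 * 5.94711e+30 / 4.619448e+09) = 414539.6185

414539.6185 m/s


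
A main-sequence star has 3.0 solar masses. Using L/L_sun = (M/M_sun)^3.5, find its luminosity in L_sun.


L/L_sun = (M/M_sun)^3.5 = 3.0^3.5 = 46.7654

46.7654 L_sun


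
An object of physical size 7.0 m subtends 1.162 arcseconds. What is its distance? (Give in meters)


D = size / theta_rad, theta_rad = 1.162 * pi/(180*3600) = 5.634e-06, D = 1.243e+06

1.243e+06 m


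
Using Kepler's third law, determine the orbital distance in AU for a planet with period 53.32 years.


a = P^(2/3) = 53.32^(2/3) = 14.1664

14.1664 AU


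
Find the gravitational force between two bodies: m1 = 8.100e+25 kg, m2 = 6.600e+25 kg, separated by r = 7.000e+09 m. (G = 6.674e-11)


F = G*m1*m2/r^2 = 6.674e-11 * 8.100e+25 * 6.600e+25 / (7.000e+09)^2 = 6.674e-11 * 5.346e+51 / 4.900e+19 = 7.281e+21

7.281e+21 N


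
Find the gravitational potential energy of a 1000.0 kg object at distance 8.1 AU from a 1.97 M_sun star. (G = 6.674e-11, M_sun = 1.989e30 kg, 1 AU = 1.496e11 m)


M = 1.97 * 1.989e30 kg = 3.91833e+30 kg; r = 8.1 AU * 1.496e11 m/AU = 1.21176e+12 m. U = -GM*m/r = -(6.674e-11 * 3.91833e+30 * 1000.0) / 1.21176e+12 = -2.158e+11

-2.158e+11 J


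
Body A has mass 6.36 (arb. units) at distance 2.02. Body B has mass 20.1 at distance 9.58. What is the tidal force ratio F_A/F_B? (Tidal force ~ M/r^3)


Ratio = (M1/r1^3) / (M2/r2^3) = (6.36/2.02^3) / (20.1/9.58^3) = 33.7523

33.7523


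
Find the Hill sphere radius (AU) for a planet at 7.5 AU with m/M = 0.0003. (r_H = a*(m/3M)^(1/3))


r_H = a * (m/3M)^(1/3) = 7.5 * (0.0003/3)^(1/3) = 0.3481

0.3481 AU


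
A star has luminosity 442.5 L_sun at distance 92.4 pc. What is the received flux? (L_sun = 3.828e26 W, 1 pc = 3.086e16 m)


F = L / (4*pi*d^2) = 1.694e+29 / (4*pi*(2.851e+18)^2) = 1.658e-09

1.658e-09 W/m^2


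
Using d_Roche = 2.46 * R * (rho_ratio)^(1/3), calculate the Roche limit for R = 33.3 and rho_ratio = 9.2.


d_Roche = 2.46 * 33.3 * 9.2^(1/3) = 171.6493

171.6493


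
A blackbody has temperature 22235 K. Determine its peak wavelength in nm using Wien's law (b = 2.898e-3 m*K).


lam_max = b / T = 2.898e-3 / 22235 = 1.303e-07 m = 130.3351 nm

130.3351 nm


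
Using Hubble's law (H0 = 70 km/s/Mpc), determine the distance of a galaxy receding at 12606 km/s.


d = v / H0 = 12606 / 70 = 180.0857

180.0857 Mpc


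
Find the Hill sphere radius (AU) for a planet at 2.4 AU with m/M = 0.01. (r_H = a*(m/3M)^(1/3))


r_H = a * (m/3M)^(1/3) = 2.4 * (0.01/3)^(1/3) = 0.3585

0.3585 AU


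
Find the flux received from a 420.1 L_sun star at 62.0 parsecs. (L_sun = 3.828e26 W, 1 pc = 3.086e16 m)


F = L / (4*pi*d^2) = 1.608e+29 / (4*pi*(1.913e+18)^2) = 3.496e-09

3.496e-09 W/m^2


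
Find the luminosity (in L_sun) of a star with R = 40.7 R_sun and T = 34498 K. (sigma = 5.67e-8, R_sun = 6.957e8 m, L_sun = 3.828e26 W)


R = 40.7 * 6.957e8 m = 2.831499e+10 m. L = 4*pi*R^2*sigma*T^4 = 4*pi*(2.831499e+10)^2 * 5.67e-8 * 34498^4 = 8.090985437e+32 W. L/L_sun = 8.090985437e+32 / 3.828e26 = 2.114e+06

2.114e+06 L_sun


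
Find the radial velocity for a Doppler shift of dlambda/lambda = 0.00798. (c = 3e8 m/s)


v = (dlambda/lambda) * c = 0.00798 * 3e8 = 2.394e+06

2.394e+06 m/s


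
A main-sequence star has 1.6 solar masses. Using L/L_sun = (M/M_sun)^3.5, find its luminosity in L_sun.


L/L_sun = (M/M_sun)^3.5 = 1.6^3.5 = 5.1811

5.1811 L_sun


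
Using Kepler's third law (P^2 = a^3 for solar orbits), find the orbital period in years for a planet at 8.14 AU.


P = a^(3/2) = 8.14^1.5 = 23.224

23.224 years


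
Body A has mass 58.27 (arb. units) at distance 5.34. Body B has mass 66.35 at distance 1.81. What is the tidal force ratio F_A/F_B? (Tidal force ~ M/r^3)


Ratio = (M1/r1^3) / (M2/r2^3) = (58.27/5.34^3) / (66.35/1.81^3) = 0.0342

0.0342


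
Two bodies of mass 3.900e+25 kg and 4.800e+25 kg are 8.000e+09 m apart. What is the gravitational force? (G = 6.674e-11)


F = G*m1*m2/r^2 = 6.674e-11 * 3.900e+25 * 4.800e+25 / (8.000e+09)^2 = 6.674e-11 * 1.872e+51 / 6.400e+19 = 1.952e+21

1.952e+21 N


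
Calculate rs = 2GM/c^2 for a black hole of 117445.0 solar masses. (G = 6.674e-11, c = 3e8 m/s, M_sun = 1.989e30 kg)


M = 117445.0 * 1.989e30 kg = 2.33598105e+35 kg. rs = 2GM/c^2 = 2 * 6.674e-11 * 2.33598105e+35 / (3e8)^2 = 3.465e+08

3.465e+08 m


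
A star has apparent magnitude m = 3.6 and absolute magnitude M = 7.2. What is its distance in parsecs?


d = 10^((m - M + 5)/5) = 10^((3.6 - 7.2 + 5)/5) = 1.9055

1.9055 pc


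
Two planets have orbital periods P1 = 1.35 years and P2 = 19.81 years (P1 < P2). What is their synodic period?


1/P_syn = |1/P1 - 1/P2| = |1/1.35 - 1/19.81| => P_syn = 1.4487

1.4487 years


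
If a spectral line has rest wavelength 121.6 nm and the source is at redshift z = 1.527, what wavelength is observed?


lam_obs = lam_emit * (1 + z) = 121.6 * (1 + 1.527) = 307.2832

307.2832 nm


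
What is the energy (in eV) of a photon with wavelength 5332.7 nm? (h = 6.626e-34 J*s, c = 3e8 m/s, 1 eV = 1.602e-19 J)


E = hc/lambda = 6.626e-34 * 3e8 / 5.333e-06 = 3.728e-20 J = 0.2327 eV

0.2327 eV


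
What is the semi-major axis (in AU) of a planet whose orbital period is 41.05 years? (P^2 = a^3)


a = P^(2/3) = 41.05^(2/3) = 11.8999

11.8999 AU


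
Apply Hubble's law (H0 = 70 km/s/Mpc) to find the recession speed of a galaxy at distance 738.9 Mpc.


v = H0 * d = 70 * 738.9 = 51723.0

51723.0 km/s


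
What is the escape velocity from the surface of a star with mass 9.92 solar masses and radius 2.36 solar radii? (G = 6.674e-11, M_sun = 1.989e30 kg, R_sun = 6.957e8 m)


M = 9.92 * 1.989e30 kg = 1.973088e+31 kg; R = 2.36 * 6.957e8 m = 1.641852e+09 m. v_esc = sqrt(2GM/R) = sqrt(2 * 6.674e-11 * 1.973088e+31 / 1.641852e+09) = 1.267e+06

1.267e+06 m/s


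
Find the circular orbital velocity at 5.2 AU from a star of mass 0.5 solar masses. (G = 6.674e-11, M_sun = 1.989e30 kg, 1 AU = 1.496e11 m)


v = sqrt(GM/r) = sqrt(6.674e-11 * 9.945e+29 / 7.779e+11) = 9236.938

9236.938 m/s


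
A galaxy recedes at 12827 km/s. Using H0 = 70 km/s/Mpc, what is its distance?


d = v / H0 = 12827 / 70 = 183.2429

183.2429 Mpc


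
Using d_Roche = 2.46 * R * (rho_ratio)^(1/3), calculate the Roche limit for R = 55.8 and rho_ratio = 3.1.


d_Roche = 2.46 * 55.8 * 3.1^(1/3) = 200.1504

200.1504


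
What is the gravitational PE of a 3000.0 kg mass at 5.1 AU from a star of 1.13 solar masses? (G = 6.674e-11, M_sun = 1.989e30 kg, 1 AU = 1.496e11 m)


M = 1.13 * 1.989e30 kg = 2.24757e+30 kg; r = 5.1 AU * 1.496e11 m/AU = 7.6296e+11 m. U = -GM*m/r = -(6.674e-11 * 2.24757e+30 * 3000.0) / 7.6296e+11 = -5.898e+11

-5.898e+11 J


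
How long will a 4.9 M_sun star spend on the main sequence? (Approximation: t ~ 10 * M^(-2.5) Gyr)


t = 10 * M^(-2.5) = 10 * 4.9^(-2.5) = 0.1882

0.1882 Gyr


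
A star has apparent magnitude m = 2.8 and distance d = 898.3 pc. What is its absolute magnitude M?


M = m - 5*log10(d) + 5 = 2.8 - 5*log10(898.3) + 5 = -6.9671

-6.9671
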